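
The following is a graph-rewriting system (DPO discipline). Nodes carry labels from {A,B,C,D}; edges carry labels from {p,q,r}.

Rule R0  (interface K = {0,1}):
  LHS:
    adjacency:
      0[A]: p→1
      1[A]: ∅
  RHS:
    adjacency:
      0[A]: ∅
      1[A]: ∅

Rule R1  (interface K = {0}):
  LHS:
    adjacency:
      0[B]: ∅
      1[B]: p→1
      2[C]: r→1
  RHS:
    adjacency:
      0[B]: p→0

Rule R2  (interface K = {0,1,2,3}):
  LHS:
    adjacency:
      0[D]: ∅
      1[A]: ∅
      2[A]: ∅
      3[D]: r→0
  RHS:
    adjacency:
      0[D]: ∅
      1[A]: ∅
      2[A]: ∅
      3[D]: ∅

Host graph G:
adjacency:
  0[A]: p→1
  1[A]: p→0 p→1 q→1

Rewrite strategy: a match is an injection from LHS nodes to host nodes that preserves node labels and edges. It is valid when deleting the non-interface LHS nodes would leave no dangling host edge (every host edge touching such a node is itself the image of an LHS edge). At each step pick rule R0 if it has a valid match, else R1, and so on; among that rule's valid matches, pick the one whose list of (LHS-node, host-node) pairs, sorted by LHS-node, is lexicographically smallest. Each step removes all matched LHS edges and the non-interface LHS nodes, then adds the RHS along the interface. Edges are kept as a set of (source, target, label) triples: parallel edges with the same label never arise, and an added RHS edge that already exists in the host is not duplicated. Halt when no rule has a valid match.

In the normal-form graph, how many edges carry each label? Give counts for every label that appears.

start.  V:2 E:4  edges: 0-p->1 1-p->0 1-p->1 1-q->1
1. fire R0 via {0↦0, 1↦1}  →  V:2 E:3  edges: 1-p->0 1-p->1 1-q->1
2. fire R0 via {0↦1, 1↦0}  →  V:2 E:2  edges: 1-p->1 1-q->1
halt: no rule applies after step 2
NF edges: [(1, 1, 'p'), (1, 1, 'q')]

Answer: p:1 q:1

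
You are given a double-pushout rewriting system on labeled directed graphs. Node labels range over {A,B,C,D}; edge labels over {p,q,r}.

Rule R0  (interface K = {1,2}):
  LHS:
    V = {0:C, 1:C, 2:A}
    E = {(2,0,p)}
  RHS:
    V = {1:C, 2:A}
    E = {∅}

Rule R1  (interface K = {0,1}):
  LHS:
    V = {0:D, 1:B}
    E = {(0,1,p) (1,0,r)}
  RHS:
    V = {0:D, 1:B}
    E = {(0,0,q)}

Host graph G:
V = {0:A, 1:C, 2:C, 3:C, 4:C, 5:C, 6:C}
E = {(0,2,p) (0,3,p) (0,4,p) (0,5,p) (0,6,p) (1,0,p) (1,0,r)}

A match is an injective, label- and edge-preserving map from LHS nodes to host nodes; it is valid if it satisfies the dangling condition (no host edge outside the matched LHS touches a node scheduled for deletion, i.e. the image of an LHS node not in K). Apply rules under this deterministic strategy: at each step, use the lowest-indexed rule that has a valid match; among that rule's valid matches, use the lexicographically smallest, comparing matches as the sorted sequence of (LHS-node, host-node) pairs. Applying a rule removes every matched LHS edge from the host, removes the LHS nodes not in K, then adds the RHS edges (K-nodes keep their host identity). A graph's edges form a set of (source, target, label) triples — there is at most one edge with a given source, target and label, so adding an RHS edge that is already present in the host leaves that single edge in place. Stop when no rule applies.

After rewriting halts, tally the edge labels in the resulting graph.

Answer: p:1 r:1

Rewrite trace:
[0] host  ⇒  7 nodes, 7 edges  {0-p->2 0-p->3 0-p->4 0-p->5 0-p->6 1-p->0 1-r->0}
[1] R0 @ {0↦2, 1↦1, 2↦0}  ⇒  6 nodes, 6 edges  {0-p->3 0-p->4 0-p->5 0-p->6 1-p->0 1-r->0}
[2] R0 @ {0↦3, 1↦1, 2↦0}  ⇒  5 nodes, 5 edges  {0-p->4 0-p->5 0-p->6 1-p->0 1-r->0}
[3] R0 @ {0↦4, 1↦1, 2↦0}  ⇒  4 nodes, 4 edges  {0-p->5 0-p->6 1-p->0 1-r->0}
[4] R0 @ {0↦5, 1↦1, 2↦0}  ⇒  3 nodes, 3 edges  {0-p->6 1-p->0 1-r->0}
[5] R0 @ {0↦6, 1↦1, 2↦0}  ⇒  2 nodes, 2 edges  {1-p->0 1-r->0}
final graph: no rule applies after step 5
NF edges: [(1, 0, 'p'), (1, 0, 'r')]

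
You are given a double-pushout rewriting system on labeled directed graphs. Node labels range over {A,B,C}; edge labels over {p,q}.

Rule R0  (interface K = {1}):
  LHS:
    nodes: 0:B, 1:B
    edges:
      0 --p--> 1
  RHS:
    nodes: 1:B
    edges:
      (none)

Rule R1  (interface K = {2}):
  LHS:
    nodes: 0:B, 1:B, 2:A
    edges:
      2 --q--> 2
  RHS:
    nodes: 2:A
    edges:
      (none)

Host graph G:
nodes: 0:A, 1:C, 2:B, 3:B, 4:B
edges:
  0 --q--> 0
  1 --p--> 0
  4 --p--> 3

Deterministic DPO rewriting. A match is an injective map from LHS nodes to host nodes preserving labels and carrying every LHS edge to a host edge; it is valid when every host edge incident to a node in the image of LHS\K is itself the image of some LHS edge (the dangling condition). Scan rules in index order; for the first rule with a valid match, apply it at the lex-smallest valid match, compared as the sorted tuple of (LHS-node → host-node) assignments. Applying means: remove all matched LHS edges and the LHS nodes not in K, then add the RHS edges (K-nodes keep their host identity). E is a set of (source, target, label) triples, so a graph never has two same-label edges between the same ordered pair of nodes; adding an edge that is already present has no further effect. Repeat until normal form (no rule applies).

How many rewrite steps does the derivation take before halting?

start.  V:5 E:3  edges: 0-q->0 1-p->0 4-p->3
1. fire R0 via {0↦4, 1↦3}  →  V:4 E:2  edges: 0-q->0 1-p->0
2. fire R1 via {0↦2, 1↦3, 2↦0}  →  V:2 E:1  edges: 1-p->0
normal form: no rule applies after step 2

Answer: 2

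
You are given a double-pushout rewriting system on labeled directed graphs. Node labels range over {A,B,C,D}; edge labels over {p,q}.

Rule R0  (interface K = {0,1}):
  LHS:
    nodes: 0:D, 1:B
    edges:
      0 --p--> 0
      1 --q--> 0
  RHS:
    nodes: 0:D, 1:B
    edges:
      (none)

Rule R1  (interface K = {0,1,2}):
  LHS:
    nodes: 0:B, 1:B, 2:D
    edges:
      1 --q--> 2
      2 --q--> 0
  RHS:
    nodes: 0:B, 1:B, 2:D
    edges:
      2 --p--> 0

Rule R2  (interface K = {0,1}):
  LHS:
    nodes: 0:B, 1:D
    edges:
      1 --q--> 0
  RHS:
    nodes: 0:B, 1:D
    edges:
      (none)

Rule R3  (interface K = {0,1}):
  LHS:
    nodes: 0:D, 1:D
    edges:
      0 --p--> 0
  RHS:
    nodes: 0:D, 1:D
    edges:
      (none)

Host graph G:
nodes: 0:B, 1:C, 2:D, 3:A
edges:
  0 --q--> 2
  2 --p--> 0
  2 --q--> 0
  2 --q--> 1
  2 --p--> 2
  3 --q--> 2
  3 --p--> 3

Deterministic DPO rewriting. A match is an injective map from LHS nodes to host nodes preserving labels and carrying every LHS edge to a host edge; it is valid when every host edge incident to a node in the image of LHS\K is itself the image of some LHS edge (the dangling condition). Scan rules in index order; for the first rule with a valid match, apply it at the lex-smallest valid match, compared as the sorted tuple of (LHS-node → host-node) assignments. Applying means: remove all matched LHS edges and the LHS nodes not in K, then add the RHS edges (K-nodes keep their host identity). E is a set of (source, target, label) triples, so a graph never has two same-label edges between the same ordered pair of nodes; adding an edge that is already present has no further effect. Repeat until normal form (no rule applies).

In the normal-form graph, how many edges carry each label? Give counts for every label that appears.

Answer: p:2 q:2

Rewrite trace:
initial: |V|=4 |E|=7  E = 0-q->2 2-p->0 2-q->0 2-q->1 2-p->2 3-q->2 3-p->3
step 1: apply R0 at {0↦2, 1↦0}  → |V|=4 |E|=5  E = 2-p->0 2-q->0 2-q->1 3-q->2 3-p->3
step 2: apply R2 at {0↦0, 1↦2}  → |V|=4 |E|=4  E = 2-p->0 2-q->1 3-q->2 3-p->3
normal form: no rule applies after step 2
NF edges: [(2, 0, 'p'), (2, 1, 'q'), (3, 2, 'q'), (3, 3, 'p')]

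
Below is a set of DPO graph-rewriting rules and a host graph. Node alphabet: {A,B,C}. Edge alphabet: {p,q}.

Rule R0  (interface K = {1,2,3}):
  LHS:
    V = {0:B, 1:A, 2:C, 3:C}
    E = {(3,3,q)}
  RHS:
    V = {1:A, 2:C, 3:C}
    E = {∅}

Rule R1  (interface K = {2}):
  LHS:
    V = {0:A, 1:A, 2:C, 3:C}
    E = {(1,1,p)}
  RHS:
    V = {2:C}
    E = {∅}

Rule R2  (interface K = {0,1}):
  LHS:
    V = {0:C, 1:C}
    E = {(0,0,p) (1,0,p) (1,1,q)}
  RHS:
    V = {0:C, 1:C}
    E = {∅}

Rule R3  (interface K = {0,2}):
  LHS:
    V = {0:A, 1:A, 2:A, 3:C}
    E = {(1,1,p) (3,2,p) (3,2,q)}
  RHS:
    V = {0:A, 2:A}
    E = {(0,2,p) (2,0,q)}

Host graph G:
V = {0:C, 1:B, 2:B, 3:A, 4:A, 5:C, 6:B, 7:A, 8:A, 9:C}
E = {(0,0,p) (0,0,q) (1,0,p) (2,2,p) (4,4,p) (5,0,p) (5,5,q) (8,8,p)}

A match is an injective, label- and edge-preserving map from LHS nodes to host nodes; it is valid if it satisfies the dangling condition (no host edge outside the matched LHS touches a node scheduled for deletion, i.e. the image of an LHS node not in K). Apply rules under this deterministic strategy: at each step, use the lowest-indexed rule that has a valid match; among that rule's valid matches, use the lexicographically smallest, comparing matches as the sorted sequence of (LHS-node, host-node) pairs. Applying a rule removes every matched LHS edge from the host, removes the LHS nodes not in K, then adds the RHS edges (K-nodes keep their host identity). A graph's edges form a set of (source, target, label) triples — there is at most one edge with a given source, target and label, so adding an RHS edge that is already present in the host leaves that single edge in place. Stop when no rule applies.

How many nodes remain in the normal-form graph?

Answer: 6

Derivation:
initial: |V|=10 |E|=8  E = 0-p->0 0-q->0 1-p->0 2-p->2 4-p->4 5-p->0 5-q->5 8-p->8
step 1: apply R0 at {0↦6, 1↦3, 2↦0, 3↦5}  → |V|=9 |E|=7  E = 0-p->0 0-q->0 1-p->0 2-p->2 4-p->4 5-p->0 8-p->8
step 2: apply R1 at {0↦3, 1↦4, 2↦0, 3↦9}  → |V|=6 |E|=6  E = 0-p->0 0-q->0 1-p->0 2-p->2 5-p->0 8-p->8
normal form: no rule applies after step 2
NF nodes: {0:C, 1:B, 2:B, 5:C, 7:A, 8:A}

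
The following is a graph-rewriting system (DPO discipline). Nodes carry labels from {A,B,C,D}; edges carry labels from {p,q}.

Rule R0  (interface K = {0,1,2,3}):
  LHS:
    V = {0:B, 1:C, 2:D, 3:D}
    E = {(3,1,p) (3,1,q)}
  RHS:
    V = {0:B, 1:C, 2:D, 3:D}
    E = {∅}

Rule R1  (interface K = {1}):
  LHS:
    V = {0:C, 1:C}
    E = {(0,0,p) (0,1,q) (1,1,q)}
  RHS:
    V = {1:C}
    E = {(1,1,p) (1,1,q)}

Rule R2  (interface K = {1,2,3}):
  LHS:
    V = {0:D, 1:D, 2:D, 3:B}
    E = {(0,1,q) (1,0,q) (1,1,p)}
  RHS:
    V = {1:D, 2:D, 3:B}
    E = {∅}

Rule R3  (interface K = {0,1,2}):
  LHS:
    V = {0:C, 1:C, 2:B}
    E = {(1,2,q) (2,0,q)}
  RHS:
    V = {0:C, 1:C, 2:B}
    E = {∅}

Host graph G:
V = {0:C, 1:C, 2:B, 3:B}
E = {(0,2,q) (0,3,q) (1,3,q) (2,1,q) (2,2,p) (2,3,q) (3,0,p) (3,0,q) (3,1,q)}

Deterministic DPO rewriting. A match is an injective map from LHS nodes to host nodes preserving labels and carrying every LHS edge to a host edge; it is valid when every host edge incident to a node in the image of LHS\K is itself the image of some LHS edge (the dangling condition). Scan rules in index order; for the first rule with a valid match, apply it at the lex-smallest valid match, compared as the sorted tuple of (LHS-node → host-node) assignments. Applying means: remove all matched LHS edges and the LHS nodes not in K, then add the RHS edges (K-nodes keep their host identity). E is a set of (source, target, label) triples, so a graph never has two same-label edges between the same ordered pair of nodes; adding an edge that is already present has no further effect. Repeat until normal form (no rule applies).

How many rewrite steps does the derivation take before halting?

Answer: 3

Steps:
start.  V:4 E:9  edges: 0-q->2 0-q->3 1-q->3 2-q->1 2-p->2 2-q->3 3-p->0 3-q->0 3-q->1
1. fire R3 via {0↦0, 1↦1, 2↦3}  →  V:4 E:7  edges: 0-q->2 0-q->3 2-q->1 2-p->2 2-q->3 3-p->0 3-q->1
2. fire R3 via {0↦1, 1↦0, 2↦2}  →  V:4 E:5  edges: 0-q->3 2-p->2 2-q->3 3-p->0 3-q->1
3. fire R3 via {0↦1, 1↦0, 2↦3}  →  V:4 E:3  edges: 2-p->2 2-q->3 3-p->0
normal form: no rule applies after step 3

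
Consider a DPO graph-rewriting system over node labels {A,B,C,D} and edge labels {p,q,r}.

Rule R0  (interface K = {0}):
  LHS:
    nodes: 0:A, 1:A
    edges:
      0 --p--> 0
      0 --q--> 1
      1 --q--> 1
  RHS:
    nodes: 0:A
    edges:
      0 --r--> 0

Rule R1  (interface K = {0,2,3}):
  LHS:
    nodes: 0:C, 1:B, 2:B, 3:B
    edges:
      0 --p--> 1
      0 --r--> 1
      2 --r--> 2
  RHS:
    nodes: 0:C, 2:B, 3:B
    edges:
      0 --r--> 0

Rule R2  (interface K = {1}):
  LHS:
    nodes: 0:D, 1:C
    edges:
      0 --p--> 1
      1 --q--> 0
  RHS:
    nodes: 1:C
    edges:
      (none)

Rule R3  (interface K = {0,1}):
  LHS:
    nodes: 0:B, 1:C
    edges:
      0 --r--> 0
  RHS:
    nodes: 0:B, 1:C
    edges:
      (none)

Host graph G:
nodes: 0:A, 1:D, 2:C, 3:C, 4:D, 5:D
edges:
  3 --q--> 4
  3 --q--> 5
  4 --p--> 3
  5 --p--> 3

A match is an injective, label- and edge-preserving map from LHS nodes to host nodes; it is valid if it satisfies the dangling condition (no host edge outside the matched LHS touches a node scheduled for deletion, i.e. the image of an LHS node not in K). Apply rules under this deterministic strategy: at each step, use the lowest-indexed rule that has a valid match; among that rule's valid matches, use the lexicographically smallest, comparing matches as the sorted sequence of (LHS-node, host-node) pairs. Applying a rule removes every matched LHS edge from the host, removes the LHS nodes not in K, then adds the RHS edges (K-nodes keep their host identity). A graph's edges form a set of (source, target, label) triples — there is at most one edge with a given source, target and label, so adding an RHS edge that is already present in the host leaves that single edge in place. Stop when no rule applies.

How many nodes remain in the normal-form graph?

initial: |V|=6 |E|=4  E = 3-q->4 3-q->5 4-p->3 5-p->3
step 1: apply R2 at {0↦4, 1↦3}  → |V|=5 |E|=2  E = 3-q->5 5-p->3
step 2: apply R2 at {0↦5, 1↦3}  → |V|=4 |E|=0  E = ∅
final graph: no rule applies after step 2
NF nodes: {0:A, 1:D, 2:C, 3:C}

Answer: 4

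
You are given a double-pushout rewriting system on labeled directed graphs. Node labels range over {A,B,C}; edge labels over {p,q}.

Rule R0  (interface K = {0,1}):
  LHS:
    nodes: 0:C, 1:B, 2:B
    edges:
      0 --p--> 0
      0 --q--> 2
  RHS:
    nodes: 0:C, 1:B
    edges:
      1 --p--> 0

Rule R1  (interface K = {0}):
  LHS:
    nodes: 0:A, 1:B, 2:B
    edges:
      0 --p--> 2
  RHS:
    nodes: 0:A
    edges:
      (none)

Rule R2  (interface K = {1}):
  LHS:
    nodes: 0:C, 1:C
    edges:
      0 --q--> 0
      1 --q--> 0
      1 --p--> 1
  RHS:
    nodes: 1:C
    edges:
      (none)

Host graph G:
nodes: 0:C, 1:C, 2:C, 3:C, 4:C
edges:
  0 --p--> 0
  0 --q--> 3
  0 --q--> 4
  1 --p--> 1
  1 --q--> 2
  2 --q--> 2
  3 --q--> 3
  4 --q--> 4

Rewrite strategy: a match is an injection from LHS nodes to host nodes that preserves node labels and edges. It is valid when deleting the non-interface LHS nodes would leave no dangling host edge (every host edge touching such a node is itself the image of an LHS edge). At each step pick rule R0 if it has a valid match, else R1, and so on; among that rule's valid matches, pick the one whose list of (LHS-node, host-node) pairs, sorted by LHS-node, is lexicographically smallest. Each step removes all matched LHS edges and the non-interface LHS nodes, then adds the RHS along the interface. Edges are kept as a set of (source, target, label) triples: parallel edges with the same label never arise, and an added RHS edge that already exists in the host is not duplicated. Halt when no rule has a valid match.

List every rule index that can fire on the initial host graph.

Answer: [R2]

Steps:
R0: no valid match — LHS pattern not found
R1: no valid match — LHS pattern not found
R2: 3 valid matches — {0↦2, 1↦1}, {0↦3, 1↦0}, {0↦4, 1↦0}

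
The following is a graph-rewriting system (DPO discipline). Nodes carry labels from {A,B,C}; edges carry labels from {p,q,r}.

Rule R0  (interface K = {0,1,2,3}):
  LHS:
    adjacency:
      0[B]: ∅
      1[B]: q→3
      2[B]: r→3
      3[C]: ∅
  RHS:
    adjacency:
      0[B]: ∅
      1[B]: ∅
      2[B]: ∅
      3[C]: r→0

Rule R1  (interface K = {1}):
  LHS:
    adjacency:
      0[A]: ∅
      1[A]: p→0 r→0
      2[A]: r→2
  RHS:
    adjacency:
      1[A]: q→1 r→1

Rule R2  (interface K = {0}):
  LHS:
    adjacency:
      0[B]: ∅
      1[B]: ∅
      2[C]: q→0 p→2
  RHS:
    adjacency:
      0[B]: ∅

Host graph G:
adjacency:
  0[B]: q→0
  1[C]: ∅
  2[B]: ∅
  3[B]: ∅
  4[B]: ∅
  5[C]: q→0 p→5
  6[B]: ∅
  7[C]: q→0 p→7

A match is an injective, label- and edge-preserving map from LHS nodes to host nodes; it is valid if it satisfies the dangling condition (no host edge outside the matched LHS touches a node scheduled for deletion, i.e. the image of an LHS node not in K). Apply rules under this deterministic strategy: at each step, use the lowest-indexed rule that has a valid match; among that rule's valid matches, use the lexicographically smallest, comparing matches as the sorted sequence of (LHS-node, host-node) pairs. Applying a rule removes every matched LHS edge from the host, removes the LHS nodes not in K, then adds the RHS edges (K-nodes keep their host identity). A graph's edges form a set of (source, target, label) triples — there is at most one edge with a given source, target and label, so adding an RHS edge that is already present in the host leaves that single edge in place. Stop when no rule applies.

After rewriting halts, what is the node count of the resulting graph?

initial: |V|=8 |E|=5  E = 0-q->0 5-q->0 5-p->5 7-q->0 7-p->7
step 1: apply R2 at {0↦0, 1↦2, 2↦5}  → |V|=6 |E|=3  E = 0-q->0 7-q->0 7-p->7
step 2: apply R2 at {0↦0, 1↦3, 2↦7}  → |V|=4 |E|=1  E = 0-q->0
normal form: no rule applies after step 2
NF nodes: {0:B, 1:C, 4:B, 6:B}

Answer: 4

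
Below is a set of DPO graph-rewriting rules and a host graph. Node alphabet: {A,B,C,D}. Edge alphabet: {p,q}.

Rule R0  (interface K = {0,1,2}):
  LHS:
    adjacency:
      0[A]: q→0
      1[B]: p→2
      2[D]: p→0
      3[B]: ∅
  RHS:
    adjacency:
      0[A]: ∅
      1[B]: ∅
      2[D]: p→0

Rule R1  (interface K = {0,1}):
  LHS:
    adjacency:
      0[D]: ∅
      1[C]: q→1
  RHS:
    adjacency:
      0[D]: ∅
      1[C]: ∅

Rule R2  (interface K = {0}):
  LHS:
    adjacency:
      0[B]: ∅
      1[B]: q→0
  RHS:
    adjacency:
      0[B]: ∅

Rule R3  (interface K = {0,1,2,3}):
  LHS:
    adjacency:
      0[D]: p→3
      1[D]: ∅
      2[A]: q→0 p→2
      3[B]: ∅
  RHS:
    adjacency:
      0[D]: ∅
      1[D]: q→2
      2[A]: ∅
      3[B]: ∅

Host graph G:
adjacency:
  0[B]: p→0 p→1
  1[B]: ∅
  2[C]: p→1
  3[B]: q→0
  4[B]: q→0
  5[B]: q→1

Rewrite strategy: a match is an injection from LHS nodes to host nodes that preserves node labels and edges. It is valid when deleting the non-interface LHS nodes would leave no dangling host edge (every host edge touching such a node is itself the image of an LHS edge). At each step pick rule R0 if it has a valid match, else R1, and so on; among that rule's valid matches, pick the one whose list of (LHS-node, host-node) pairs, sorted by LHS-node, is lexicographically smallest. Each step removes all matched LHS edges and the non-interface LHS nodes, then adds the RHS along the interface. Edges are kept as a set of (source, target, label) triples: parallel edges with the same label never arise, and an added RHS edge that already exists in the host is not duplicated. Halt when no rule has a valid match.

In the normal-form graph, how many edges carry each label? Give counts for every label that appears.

Answer: p:3

Steps:
[0] host  ⇒  6 nodes, 6 edges  {0-p->0 0-p->1 2-p->1 3-q->0 4-q->0 5-q->1}
[1] R2 @ {0↦0, 1↦3}  ⇒  5 nodes, 5 edges  {0-p->0 0-p->1 2-p->1 4-q->0 5-q->1}
[2] R2 @ {0↦0, 1↦4}  ⇒  4 nodes, 4 edges  {0-p->0 0-p->1 2-p->1 5-q->1}
[3] R2 @ {0↦1, 1↦5}  ⇒  3 nodes, 3 edges  {0-p->0 0-p->1 2-p->1}
final graph: no rule applies after step 3
NF edges: [(0, 0, 'p'), (0, 1, 'p'), (2, 1, 'p')]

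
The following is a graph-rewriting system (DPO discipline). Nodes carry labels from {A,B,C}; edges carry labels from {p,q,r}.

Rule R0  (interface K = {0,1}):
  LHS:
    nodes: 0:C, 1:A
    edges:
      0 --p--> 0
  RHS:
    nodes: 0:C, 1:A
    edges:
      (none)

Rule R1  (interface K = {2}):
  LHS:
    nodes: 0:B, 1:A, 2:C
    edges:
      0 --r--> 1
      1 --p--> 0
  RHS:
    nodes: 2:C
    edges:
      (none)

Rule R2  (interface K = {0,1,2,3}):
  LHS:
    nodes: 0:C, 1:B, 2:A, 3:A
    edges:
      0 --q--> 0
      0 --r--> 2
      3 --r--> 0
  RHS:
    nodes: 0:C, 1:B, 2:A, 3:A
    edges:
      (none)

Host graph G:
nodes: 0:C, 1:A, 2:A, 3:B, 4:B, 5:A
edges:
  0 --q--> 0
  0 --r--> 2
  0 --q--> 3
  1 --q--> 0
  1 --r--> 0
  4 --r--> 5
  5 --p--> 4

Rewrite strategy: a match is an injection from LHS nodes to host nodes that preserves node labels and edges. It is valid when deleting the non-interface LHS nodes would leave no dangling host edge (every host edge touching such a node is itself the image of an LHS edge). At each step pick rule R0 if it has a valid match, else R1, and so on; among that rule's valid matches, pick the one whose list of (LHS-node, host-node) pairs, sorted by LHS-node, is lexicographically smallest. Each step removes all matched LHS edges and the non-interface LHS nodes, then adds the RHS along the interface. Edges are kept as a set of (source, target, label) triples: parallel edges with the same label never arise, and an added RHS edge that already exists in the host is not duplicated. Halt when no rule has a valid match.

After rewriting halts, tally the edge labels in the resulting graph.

[0] host  ⇒  6 nodes, 7 edges  {0-q->0 0-r->2 0-q->3 1-q->0 1-r->0 4-r->5 5-p->4}
[1] R1 @ {0↦4, 1↦5, 2↦0}  ⇒  4 nodes, 5 edges  {0-q->0 0-r->2 0-q->3 1-q->0 1-r->0}
[2] R2 @ {0↦0, 1↦3, 2↦2, 3↦1}  ⇒  4 nodes, 2 edges  {0-q->3 1-q->0}
halt: no rule applies after step 2
NF edges: [(0, 3, 'q'), (1, 0, 'q')]

Answer: q:2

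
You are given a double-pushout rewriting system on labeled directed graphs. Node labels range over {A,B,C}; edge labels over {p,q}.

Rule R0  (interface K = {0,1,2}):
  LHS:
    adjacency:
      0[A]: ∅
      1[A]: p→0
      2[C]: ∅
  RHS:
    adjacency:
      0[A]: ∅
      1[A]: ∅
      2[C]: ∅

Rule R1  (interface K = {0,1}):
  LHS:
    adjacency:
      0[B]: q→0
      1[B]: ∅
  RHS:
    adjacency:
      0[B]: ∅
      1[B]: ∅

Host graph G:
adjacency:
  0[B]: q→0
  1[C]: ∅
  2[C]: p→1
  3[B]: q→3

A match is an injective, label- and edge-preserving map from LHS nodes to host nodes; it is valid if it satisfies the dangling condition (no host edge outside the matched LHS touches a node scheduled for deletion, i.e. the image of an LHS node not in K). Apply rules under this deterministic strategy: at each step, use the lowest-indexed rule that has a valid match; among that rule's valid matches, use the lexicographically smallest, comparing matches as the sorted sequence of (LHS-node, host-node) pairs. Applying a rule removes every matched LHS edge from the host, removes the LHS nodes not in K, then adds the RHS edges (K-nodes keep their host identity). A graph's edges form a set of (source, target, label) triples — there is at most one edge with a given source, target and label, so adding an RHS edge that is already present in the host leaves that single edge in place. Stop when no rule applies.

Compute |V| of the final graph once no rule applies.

Answer: 4

Rewrite trace:
initial: |V|=4 |E|=3  E = 0-q->0 2-p->1 3-q->3
step 1: apply R1 at {0↦0, 1↦3}  → |V|=4 |E|=2  E = 2-p->1 3-q->3
step 2: apply R1 at {0↦3, 1↦0}  → |V|=4 |E|=1  E = 2-p->1
final graph: no rule applies after step 2
NF nodes: {0:B, 1:C, 2:C, 3:B}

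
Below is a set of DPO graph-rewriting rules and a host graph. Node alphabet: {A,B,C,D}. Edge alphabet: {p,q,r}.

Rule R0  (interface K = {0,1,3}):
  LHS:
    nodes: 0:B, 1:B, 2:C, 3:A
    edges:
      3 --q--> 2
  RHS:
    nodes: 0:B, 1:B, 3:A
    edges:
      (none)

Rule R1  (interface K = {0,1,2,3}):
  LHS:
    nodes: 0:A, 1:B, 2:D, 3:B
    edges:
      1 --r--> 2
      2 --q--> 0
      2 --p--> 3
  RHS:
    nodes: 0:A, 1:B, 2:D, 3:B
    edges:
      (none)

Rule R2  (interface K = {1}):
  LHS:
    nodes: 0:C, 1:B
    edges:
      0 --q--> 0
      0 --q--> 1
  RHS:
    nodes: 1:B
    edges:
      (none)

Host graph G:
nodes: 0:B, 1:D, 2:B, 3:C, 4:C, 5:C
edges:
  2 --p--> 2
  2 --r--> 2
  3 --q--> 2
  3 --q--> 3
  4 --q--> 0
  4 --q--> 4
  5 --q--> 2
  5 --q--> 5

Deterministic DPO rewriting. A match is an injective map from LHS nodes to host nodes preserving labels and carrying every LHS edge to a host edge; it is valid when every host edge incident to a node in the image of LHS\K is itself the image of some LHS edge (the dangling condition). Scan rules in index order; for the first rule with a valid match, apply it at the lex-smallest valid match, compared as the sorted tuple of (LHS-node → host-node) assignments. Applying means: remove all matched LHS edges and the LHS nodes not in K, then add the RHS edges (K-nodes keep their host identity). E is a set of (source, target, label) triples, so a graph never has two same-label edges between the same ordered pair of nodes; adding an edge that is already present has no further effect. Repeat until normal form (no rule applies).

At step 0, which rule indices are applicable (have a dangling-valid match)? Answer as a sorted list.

R0: no valid match — LHS pattern not found
R1: no valid match — LHS pattern not found
R2: 3 valid matches — {0↦3, 1↦2}, {0↦4, 1↦0}, {0↦5, 1↦2}

Answer: [R2]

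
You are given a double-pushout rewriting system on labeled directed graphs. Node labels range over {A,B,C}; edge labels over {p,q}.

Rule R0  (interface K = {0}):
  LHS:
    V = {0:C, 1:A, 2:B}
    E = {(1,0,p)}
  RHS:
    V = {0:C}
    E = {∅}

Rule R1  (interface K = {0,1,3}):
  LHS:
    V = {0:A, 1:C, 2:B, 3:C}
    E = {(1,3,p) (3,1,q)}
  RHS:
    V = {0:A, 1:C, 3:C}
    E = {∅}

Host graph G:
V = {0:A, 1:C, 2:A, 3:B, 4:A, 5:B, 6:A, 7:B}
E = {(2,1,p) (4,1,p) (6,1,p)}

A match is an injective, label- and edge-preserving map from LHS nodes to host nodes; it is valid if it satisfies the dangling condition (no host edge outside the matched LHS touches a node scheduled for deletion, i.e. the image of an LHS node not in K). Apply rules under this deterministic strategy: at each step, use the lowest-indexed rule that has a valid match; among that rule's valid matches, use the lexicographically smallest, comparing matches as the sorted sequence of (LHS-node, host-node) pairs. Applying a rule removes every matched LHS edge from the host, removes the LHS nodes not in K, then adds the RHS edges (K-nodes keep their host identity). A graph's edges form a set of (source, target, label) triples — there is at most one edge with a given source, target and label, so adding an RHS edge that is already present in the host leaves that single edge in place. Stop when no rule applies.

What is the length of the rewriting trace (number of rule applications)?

[0] host  ⇒  8 nodes, 3 edges  {2-p->1 4-p->1 6-p->1}
[1] R0 @ {0↦1, 1↦2, 2↦3}  ⇒  6 nodes, 2 edges  {4-p->1 6-p->1}
[2] R0 @ {0↦1, 1↦4, 2↦5}  ⇒  4 nodes, 1 edges  {6-p->1}
[3] R0 @ {0↦1, 1↦6, 2↦7}  ⇒  2 nodes, 0 edges  {∅}
halt: no rule applies after step 3

Answer: 3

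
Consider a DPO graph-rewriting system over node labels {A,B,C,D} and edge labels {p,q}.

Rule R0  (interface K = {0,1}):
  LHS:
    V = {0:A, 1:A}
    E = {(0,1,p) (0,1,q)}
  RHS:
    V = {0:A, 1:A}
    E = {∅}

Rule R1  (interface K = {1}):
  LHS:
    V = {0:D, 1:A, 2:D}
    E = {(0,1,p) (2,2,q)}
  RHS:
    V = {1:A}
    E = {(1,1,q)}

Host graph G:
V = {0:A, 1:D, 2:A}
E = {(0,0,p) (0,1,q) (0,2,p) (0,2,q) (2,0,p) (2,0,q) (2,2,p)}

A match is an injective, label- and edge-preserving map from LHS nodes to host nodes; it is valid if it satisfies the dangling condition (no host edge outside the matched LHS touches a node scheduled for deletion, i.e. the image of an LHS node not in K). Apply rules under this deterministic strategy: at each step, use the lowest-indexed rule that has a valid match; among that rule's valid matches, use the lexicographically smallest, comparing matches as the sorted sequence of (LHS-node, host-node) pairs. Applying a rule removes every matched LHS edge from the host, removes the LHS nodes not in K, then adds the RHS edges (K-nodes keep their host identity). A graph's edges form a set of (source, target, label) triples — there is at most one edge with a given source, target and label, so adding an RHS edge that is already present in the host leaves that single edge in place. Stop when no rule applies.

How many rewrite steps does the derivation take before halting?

start.  V:3 E:7  edges: 0-p->0 0-q->1 0-p->2 0-q->2 2-p->0 2-q->0 2-p->2
1. fire R0 via {0↦0, 1↦2}  →  V:3 E:5  edges: 0-p->0 0-q->1 2-p->0 2-q->0 2-p->2
2. fire R0 via {0↦2, 1↦0}  →  V:3 E:3  edges: 0-p->0 0-q->1 2-p->2
final graph: no rule applies after step 2

Answer: 2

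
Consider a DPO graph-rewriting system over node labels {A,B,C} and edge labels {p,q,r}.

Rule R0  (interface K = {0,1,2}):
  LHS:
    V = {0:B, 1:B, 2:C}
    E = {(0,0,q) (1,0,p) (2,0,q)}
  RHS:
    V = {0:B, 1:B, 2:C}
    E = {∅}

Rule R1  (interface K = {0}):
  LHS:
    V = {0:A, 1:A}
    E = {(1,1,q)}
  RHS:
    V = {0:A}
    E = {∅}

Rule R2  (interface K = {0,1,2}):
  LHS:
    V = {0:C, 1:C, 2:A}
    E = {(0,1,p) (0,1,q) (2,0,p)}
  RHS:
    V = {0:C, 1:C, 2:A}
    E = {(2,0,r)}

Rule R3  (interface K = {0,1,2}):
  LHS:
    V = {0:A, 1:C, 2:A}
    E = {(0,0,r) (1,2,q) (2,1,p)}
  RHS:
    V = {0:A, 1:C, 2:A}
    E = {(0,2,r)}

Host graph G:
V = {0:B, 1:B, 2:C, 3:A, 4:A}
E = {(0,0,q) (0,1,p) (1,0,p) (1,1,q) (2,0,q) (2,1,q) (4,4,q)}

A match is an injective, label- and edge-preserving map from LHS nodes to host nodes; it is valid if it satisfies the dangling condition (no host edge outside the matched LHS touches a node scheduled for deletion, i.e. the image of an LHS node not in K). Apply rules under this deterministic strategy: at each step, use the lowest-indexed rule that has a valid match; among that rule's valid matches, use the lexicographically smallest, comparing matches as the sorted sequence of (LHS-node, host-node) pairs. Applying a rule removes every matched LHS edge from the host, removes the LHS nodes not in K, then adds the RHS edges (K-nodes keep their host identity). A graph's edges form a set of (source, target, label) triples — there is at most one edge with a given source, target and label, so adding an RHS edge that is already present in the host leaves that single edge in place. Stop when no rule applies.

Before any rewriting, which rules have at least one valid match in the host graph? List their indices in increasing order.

Answer: [R0,R1]

Steps:
R0: 2 valid matches — {0↦0, 1↦1, 2↦2}, {0↦1, 1↦0, 2↦2}
R1: 1 valid match — {0↦3, 1↦4}
R2: no valid match — LHS pattern not found
R3: no valid match — LHS pattern not found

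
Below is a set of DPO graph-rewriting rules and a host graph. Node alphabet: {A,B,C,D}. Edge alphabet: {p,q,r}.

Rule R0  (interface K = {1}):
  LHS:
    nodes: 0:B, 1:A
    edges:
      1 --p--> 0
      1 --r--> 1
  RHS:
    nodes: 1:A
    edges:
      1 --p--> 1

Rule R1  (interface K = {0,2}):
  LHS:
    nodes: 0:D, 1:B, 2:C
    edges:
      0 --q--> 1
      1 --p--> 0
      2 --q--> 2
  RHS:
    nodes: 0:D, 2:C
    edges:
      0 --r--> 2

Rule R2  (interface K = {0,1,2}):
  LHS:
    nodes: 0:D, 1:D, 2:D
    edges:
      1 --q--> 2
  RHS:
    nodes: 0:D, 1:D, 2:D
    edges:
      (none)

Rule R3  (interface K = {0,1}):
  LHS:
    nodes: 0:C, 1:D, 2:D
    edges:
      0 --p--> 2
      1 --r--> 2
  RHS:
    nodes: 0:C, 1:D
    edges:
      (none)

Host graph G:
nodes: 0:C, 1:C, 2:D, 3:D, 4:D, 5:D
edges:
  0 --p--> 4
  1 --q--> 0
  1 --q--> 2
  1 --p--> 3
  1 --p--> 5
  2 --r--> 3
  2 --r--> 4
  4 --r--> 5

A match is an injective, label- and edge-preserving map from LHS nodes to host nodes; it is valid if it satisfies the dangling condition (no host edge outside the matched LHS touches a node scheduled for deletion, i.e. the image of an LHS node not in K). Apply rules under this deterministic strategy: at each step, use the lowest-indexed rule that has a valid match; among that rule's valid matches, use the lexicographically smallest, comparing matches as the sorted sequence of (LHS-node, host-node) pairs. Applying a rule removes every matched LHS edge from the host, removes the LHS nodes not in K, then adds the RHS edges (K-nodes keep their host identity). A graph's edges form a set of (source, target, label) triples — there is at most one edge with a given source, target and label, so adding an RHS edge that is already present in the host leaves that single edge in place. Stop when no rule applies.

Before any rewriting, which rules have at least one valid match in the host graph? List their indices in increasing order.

Answer: [R3]

Steps:
R0: no valid match — LHS pattern not found
R1: no valid match — LHS pattern not found
R2: no valid match — LHS pattern not found
R3: 2 valid matches — {0↦1, 1↦2, 2↦3}, {0↦1, 1↦4, 2↦5}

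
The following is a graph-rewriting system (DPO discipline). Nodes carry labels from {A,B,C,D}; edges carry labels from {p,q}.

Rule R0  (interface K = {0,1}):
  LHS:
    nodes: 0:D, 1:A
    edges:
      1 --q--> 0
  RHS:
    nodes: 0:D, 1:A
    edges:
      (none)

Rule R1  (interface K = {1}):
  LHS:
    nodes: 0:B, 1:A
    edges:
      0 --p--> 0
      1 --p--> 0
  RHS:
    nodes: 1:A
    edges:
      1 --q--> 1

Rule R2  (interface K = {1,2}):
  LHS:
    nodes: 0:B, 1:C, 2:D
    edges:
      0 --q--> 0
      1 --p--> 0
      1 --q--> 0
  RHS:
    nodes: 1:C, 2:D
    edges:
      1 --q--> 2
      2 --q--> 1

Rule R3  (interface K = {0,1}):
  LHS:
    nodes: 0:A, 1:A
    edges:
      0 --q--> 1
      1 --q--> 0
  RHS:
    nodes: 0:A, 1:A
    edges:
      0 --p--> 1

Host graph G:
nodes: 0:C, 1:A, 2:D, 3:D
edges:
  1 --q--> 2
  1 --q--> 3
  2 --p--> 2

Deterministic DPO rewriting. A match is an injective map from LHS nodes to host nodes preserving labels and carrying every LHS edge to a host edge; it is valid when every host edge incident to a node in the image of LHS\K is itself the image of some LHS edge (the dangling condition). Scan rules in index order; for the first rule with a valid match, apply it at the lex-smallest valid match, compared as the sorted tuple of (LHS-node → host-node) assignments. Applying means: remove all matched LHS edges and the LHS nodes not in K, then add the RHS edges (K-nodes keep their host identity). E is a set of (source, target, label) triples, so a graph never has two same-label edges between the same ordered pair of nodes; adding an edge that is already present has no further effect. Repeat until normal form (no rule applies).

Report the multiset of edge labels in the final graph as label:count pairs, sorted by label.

Answer: p:1

Derivation:
start.  V:4 E:3  edges: 1-q->2 1-q->3 2-p->2
1. fire R0 via {0↦2, 1↦1}  →  V:4 E:2  edges: 1-q->3 2-p->2
2. fire R0 via {0↦3, 1↦1}  →  V:4 E:1  edges: 2-p->2
halt: no rule applies after step 2
NF edges: [(2, 2, 'p')]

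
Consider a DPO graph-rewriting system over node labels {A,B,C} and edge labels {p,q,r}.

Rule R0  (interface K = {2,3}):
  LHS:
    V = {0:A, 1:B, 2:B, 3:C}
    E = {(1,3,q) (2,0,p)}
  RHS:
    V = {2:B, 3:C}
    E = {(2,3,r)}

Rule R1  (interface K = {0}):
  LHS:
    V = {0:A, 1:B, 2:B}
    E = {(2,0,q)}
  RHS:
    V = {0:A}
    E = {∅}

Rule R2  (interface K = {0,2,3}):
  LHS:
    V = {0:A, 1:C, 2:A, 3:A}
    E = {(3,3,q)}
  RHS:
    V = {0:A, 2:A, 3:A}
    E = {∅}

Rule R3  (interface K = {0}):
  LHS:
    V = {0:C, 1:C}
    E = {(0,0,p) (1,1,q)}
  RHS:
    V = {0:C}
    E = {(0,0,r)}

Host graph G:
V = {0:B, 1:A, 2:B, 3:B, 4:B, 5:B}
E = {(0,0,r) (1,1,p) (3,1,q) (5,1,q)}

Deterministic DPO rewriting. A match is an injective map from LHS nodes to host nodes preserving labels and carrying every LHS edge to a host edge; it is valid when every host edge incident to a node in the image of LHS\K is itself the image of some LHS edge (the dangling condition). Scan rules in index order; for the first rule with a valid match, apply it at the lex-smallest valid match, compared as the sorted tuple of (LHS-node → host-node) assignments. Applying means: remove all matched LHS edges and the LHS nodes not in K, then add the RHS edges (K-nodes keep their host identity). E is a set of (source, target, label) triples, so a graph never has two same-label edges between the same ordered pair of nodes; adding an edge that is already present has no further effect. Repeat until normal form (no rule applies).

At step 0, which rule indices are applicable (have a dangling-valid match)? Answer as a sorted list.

Answer: [R1]

Derivation:
R0: no valid match — LHS pattern not found
R1: 4 valid matches — {0↦1, 1↦2, 2↦3}, {0↦1, 1↦2, 2↦5}, {0↦1, 1↦4, 2↦3} (+1 more)
R2: no valid match — LHS pattern not found
R3: no valid match — LHS pattern not found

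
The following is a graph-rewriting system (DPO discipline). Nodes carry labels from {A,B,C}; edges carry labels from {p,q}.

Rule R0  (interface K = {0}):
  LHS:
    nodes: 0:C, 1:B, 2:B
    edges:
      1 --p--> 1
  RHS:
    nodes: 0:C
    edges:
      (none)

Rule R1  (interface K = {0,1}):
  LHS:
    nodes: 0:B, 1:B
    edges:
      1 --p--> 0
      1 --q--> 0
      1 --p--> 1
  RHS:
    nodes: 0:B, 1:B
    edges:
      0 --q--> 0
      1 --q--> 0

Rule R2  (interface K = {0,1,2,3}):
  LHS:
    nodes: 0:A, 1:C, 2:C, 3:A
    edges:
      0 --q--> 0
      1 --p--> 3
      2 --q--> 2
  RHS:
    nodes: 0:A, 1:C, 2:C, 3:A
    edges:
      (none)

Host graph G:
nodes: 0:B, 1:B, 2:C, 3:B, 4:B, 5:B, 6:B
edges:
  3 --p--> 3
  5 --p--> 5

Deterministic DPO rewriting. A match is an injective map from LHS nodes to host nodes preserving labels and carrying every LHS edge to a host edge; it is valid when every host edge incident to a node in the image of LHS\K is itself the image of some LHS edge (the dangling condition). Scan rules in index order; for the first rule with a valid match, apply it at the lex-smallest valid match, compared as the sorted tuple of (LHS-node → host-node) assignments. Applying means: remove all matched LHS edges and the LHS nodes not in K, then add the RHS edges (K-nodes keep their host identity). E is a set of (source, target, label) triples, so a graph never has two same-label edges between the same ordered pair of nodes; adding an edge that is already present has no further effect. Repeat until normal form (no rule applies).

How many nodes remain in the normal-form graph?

Answer: 3

Derivation:
initial: |V|=7 |E|=2  E = 3-p->3 5-p->5
step 1: apply R0 at {0↦2, 1↦3, 2↦0}  → |V|=5 |E|=1  E = 5-p->5
step 2: apply R0 at {0↦2, 1↦5, 2↦1}  → |V|=3 |E|=0  E = ∅
normal form: no rule applies after step 2
NF nodes: {2:C, 4:B, 6:B}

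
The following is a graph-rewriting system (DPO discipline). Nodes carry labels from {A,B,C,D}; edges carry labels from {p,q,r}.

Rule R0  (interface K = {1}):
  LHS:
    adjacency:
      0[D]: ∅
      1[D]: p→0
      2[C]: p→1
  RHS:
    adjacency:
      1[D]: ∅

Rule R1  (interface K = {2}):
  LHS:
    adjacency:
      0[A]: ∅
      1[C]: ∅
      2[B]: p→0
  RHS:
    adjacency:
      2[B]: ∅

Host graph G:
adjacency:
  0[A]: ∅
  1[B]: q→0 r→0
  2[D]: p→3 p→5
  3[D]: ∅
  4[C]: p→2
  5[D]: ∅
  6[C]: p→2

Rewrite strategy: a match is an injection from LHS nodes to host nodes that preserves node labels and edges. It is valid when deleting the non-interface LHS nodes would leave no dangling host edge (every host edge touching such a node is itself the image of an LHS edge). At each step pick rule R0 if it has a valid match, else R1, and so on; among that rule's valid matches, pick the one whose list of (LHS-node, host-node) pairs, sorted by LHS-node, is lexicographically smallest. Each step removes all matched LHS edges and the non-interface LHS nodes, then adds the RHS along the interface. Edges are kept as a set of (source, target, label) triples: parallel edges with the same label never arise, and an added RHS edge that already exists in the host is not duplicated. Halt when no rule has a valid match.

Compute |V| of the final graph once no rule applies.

Answer: 3

Derivation:
initial: |V|=7 |E|=6  E = 1-q->0 1-r->0 2-p->3 2-p->5 4-p->2 6-p->2
step 1: apply R0 at {0↦3, 1↦2, 2↦4}  → |V|=5 |E|=4  E = 1-q->0 1-r->0 2-p->5 6-p->2
step 2: apply R0 at {0↦5, 1↦2, 2↦6}  → |V|=3 |E|=2  E = 1-q->0 1-r->0
final graph: no rule applies after step 2
NF nodes: {0:A, 1:B, 2:D}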